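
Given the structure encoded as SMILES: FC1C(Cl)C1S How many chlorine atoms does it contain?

Scan the SMILES for Cl atoms (remember two-letter symbols like Cl and Br are single atoms).
Chlorine count: 1.

1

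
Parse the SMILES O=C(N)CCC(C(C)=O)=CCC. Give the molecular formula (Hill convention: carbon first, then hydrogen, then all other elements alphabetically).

C9H15NO2

Walk through each heavy atom and fill implicit hydrogens from standard valence (C 4, N 3, O 2, S 2, halogen 1):
  atom 1: O, bond orders sum to 2 (valence 2) → 0 H
  atom 2: C, bond orders sum to 4 (valence 4) → 0 H
  atom 3: N, bond orders sum to 1 (valence 3) → 2 H
  atom 4: C, bond orders sum to 2 (valence 4) → 2 H
  atom 5: C, bond orders sum to 2 (valence 4) → 2 H
  atom 6: C, bond orders sum to 4 (valence 4) → 0 H
  atom 7: C, bond orders sum to 4 (valence 4) → 0 H
  atom 8: C, bond orders sum to 1 (valence 4) → 3 H
  atom 9: O, bond orders sum to 2 (valence 2) → 0 H
  atom 10: C, bond orders sum to 3 (valence 4) → 1 H
  atom 11: C, bond orders sum to 2 (valence 4) → 2 H
  atom 12: C, bond orders sum to 1 (valence 4) → 3 H
Totals → C:9, H:15, N:1, O:2.
In Hill order: C9H15NO2.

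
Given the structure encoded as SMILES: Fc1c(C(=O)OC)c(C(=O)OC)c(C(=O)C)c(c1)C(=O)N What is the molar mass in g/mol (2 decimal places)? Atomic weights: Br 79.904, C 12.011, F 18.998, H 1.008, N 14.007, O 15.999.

First, the molecular formula is C13H12FNO6 (counting implicit H from valence).
  C: 13 × 12.011 = 156.143
  F: 1 × 18.998 = 18.998
  H: 12 × 1.008 = 12.096
  N: 1 × 14.007 = 14.007
  O: 6 × 15.999 = 95.994
Sum: 13×12.011 + 1×18.998 + 12×1.008 + 1×14.007 + 6×15.999 = 297.238 → 297.24 g/mol.

297.24 g/mol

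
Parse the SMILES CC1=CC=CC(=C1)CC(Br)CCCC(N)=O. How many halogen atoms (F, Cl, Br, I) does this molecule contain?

1

Halogen atoms appear at heavy-atom position 10 (1×Br).
Other groups present: 1 amide.
Halogen count: 1.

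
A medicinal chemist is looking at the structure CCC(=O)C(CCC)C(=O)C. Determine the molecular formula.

C9H16O2

Walk through each heavy atom and fill implicit hydrogens from standard valence (C 4, N 3, O 2, S 2, halogen 1):
  atom 1: C, bond orders sum to 1 (valence 4) → 3 H
  atom 2: C, bond orders sum to 2 (valence 4) → 2 H
  atom 3: C, bond orders sum to 4 (valence 4) → 0 H
  atom 4: O, bond orders sum to 2 (valence 2) → 0 H
  atom 5: C, bond orders sum to 3 (valence 4) → 1 H
  atom 6: C, bond orders sum to 2 (valence 4) → 2 H
  atom 7: C, bond orders sum to 2 (valence 4) → 2 H
  atom 8: C, bond orders sum to 1 (valence 4) → 3 H
  atom 9: C, bond orders sum to 4 (valence 4) → 0 H
  atom 10: O, bond orders sum to 2 (valence 2) → 0 H
  atom 11: C, bond orders sum to 1 (valence 4) → 3 H
Totals → C:9, H:16, O:2.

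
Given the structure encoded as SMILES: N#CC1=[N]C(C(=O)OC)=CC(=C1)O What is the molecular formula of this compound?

C8H6N2O3

Walk through each heavy atom and fill implicit hydrogens from standard valence (C 4, N 3, O 2, S 2, halogen 1):
  atom 1: N, bond orders sum to 3 (valence 3) → 0 H
  atom 2: C, bond orders sum to 4 (valence 4) → 0 H
  atom 3: C, bond orders sum to 4 (valence 4) → 0 H
  atom 4: N with explicit H count 0
  atom 5: C, bond orders sum to 4 (valence 4) → 0 H
  atom 6: C, bond orders sum to 4 (valence 4) → 0 H
  atom 7: O, bond orders sum to 2 (valence 2) → 0 H
  atom 8: O, bond orders sum to 2 (valence 2) → 0 H
  atom 9: C, bond orders sum to 1 (valence 4) → 3 H
  atom 10: C, bond orders sum to 3 (valence 4) → 1 H
  atom 11: C, bond orders sum to 4 (valence 4) → 0 H
  atom 12: C, bond orders sum to 3 (valence 4) → 1 H
  atom 13: O, bond orders sum to 1 (valence 2) → 1 H
Totals → C:8, H:6, N:2, O:3.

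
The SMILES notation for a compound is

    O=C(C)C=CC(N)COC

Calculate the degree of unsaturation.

Molecular formula: C7H13NO2.
DoU = (2C + 2 + N − H − X) / 2, where X is the halogen count and O/S are ignored.
    = (2·7 + 2 + 1 − 13 − 0) / 2 = 4 / 2 = 2.

2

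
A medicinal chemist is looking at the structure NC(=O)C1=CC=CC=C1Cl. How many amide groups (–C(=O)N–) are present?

1

The amide motif appears at heavy-atom position 2 in the SMILES.
Amide count: 1.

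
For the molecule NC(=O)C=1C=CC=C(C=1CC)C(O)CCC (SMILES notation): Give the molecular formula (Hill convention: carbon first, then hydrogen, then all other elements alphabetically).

Walk through each heavy atom and fill implicit hydrogens from standard valence (C 4, N 3, O 2, S 2, halogen 1):
  atom 1: N, bond orders sum to 1 (valence 3) → 2 H
  atom 2: C, bond orders sum to 4 (valence 4) → 0 H
  atom 3: O, bond orders sum to 2 (valence 2) → 0 H
  atom 4: C, bond orders sum to 4 (valence 4) → 0 H
  atom 5: C, bond orders sum to 3 (valence 4) → 1 H
  atom 6: C, bond orders sum to 3 (valence 4) → 1 H
  atom 7: C, bond orders sum to 3 (valence 4) → 1 H
  atom 8: C, bond orders sum to 4 (valence 4) → 0 H
  atom 9: C, bond orders sum to 4 (valence 4) → 0 H
  atom 10: C, bond orders sum to 2 (valence 4) → 2 H
  atom 11: C, bond orders sum to 1 (valence 4) → 3 H
  atom 12: C, bond orders sum to 3 (valence 4) → 1 H
  atom 13: O, bond orders sum to 1 (valence 2) → 1 H
  atom 14: C, bond orders sum to 2 (valence 4) → 2 H
  atom 15: C, bond orders sum to 2 (valence 4) → 2 H
  atom 16: C, bond orders sum to 1 (valence 4) → 3 H
Totals → C:13, H:19, N:1, O:2.

C13H19NO2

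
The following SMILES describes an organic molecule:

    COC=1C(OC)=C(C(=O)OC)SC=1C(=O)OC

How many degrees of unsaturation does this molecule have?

5

Molecular formula: C10H12O6S.
DoU = (2C + 2 + N − H − X) / 2, where X is the halogen count and O/S are ignored.
    = (2·10 + 2 + 0 − 12 − 0) / 2 = 10 / 2 = 5.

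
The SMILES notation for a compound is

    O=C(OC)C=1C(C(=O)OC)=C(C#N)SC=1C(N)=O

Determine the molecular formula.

Walk through each heavy atom and fill implicit hydrogens from standard valence (C 4, N 3, O 2, S 2, halogen 1):
  atom 1: O, bond orders sum to 2 (valence 2) → 0 H
  atom 2: C, bond orders sum to 4 (valence 4) → 0 H
  atom 3: O, bond orders sum to 2 (valence 2) → 0 H
  atom 4: C, bond orders sum to 1 (valence 4) → 3 H
  atom 5: C, bond orders sum to 4 (valence 4) → 0 H
  atom 6: C, bond orders sum to 4 (valence 4) → 0 H
  atom 7: C, bond orders sum to 4 (valence 4) → 0 H
  atom 8: O, bond orders sum to 2 (valence 2) → 0 H
  atom 9: O, bond orders sum to 2 (valence 2) → 0 H
  atom 10: C, bond orders sum to 1 (valence 4) → 3 H
  atom 11: C, bond orders sum to 4 (valence 4) → 0 H
  atom 12: C, bond orders sum to 4 (valence 4) → 0 H
  atom 13: N, bond orders sum to 3 (valence 3) → 0 H
  atom 14: S, bond orders sum to 2 (valence 2) → 0 H
  atom 15: C, bond orders sum to 4 (valence 4) → 0 H
  atom 16: C, bond orders sum to 4 (valence 4) → 0 H
  atom 17: N, bond orders sum to 1 (valence 3) → 2 H
  atom 18: O, bond orders sum to 2 (valence 2) → 0 H
Totals → C:10, H:8, N:2, O:5, S:1.
In Hill order: C10H8N2O5S.

C10H8N2O5S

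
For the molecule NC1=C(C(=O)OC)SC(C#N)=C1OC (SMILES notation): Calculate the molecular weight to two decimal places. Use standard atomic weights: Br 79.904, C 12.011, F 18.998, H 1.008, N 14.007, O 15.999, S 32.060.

212.22 g/mol

First, the molecular formula is C8H8N2O3S (counting implicit H from valence).
  C: 8 × 12.011 = 96.088
  H: 8 × 1.008 = 8.064
  N: 2 × 14.007 = 28.014
  O: 3 × 15.999 = 47.997
  S: 1 × 32.060 = 32.060
Sum: 8×12.011 + 8×1.008 + 2×14.007 + 3×15.999 + 1×32.060 = 212.223 → 212.22 g/mol.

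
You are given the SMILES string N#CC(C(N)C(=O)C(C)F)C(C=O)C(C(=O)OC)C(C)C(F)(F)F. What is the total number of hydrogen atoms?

18

Walk through each heavy atom and fill implicit hydrogens from standard valence (C 4, N 3, O 2, S 2, halogen 1):
  atom 1: N, bond orders sum to 3 (valence 3) → 0 H
  atom 2: C, bond orders sum to 4 (valence 4) → 0 H
  atom 3: C, bond orders sum to 3 (valence 4) → 1 H
  atom 4: C, bond orders sum to 3 (valence 4) → 1 H
  atom 5: N, bond orders sum to 1 (valence 3) → 2 H
  atom 6: C, bond orders sum to 4 (valence 4) → 0 H
  atom 7: O, bond orders sum to 2 (valence 2) → 0 H
  atom 8: C, bond orders sum to 3 (valence 4) → 1 H
  atom 9: C, bond orders sum to 1 (valence 4) → 3 H
  atom 10: F (halogen, monovalent) → 0 H
  atom 11: C, bond orders sum to 3 (valence 4) → 1 H
  atom 12: C, bond orders sum to 3 (valence 4) → 1 H
  atom 13: O, bond orders sum to 2 (valence 2) → 0 H
  atom 14: C, bond orders sum to 3 (valence 4) → 1 H
  atom 15: C, bond orders sum to 4 (valence 4) → 0 H
  atom 16: O, bond orders sum to 2 (valence 2) → 0 H
  atom 17: O, bond orders sum to 2 (valence 2) → 0 H
  atom 18: C, bond orders sum to 1 (valence 4) → 3 H
  atom 19: C, bond orders sum to 3 (valence 4) → 1 H
  atom 20: C, bond orders sum to 1 (valence 4) → 3 H
  atom 21: C, bond orders sum to 4 (valence 4) → 0 H
  atom 22: F (halogen, monovalent) → 0 H
  atom 23: F (halogen, monovalent) → 0 H
  atom 24: F (halogen, monovalent) → 0 H
Total hydrogens: 18.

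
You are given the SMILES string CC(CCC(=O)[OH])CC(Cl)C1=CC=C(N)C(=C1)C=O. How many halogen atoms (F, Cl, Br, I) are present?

Halogen atoms appear at heavy-atom position 10 (1×Cl).
Other groups present: 1 aldehyde, 1 carboxylic acid, 1 primary amine.
Halogen count: 1.

1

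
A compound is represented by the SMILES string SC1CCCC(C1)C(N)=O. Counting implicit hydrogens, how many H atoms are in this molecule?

Walk through each heavy atom and fill implicit hydrogens from standard valence (C 4, N 3, O 2, S 2, halogen 1):
  atom 1: S, bond orders sum to 1 (valence 2) → 1 H
  atom 2: C, bond orders sum to 3 (valence 4) → 1 H
  atom 3: C, bond orders sum to 2 (valence 4) → 2 H
  atom 4: C, bond orders sum to 2 (valence 4) → 2 H
  atom 5: C, bond orders sum to 2 (valence 4) → 2 H
  atom 6: C, bond orders sum to 3 (valence 4) → 1 H
  atom 7: C, bond orders sum to 2 (valence 4) → 2 H
  atom 8: C, bond orders sum to 4 (valence 4) → 0 H
  atom 9: N, bond orders sum to 1 (valence 3) → 2 H
  atom 10: O, bond orders sum to 2 (valence 2) → 0 H
Total hydrogens: 13.

13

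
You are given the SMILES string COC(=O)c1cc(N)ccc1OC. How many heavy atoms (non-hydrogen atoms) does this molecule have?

13

Every atom symbol written in the SMILES (organic subset) is one heavy atom; implicit H are not written.
Heavy atoms by element → C:9, N:1, O:3.
Total: 13.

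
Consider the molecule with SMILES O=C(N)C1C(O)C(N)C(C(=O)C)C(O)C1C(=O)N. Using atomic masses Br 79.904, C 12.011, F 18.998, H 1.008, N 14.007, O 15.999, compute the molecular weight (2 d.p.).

First, the molecular formula is C10H17N3O5 (counting implicit H from valence).
  C: 10 × 12.011 = 120.110
  H: 17 × 1.008 = 17.136
  N: 3 × 14.007 = 42.021
  O: 5 × 15.999 = 79.995
Sum: 10×12.011 + 17×1.008 + 3×14.007 + 5×15.999 = 259.262 → 259.26 g/mol.

259.26 g/mol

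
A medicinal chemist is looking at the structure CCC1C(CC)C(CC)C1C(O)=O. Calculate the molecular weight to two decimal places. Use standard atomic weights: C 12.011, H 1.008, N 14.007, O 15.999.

First, the molecular formula is C11H20O2 (counting implicit H from valence).
  C: 11 × 12.011 = 132.121
  H: 20 × 1.008 = 20.160
  O: 2 × 15.999 = 31.998
Sum: 11×12.011 + 20×1.008 + 2×15.999 = 184.279 → 184.28 g/mol.

184.28 g/mol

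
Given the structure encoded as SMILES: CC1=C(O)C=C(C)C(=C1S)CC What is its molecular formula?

C10H14OS

Walk through each heavy atom and fill implicit hydrogens from standard valence (C 4, N 3, O 2, S 2, halogen 1):
  atom 1: C, bond orders sum to 1 (valence 4) → 3 H
  atom 2: C, bond orders sum to 4 (valence 4) → 0 H
  atom 3: C, bond orders sum to 4 (valence 4) → 0 H
  atom 4: O, bond orders sum to 1 (valence 2) → 1 H
  atom 5: C, bond orders sum to 3 (valence 4) → 1 H
  atom 6: C, bond orders sum to 4 (valence 4) → 0 H
  atom 7: C, bond orders sum to 1 (valence 4) → 3 H
  atom 8: C, bond orders sum to 4 (valence 4) → 0 H
  atom 9: C, bond orders sum to 4 (valence 4) → 0 H
  atom 10: S, bond orders sum to 1 (valence 2) → 1 H
  atom 11: C, bond orders sum to 2 (valence 4) → 2 H
  atom 12: C, bond orders sum to 1 (valence 4) → 3 H
Totals → C:10, H:14, O:1, S:1.
In Hill order: C10H14OS.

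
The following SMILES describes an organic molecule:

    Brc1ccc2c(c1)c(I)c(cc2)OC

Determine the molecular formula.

Walk through each heavy atom and fill implicit hydrogens from standard valence (C 4, N 3, O 2, S 2, halogen 1); for lowercase aromatic atoms, an aromatic c carries 1 H when it has two neighbours and 0 H with three, and aromatic n carries 0 H:
  atom 1: Br (halogen, monovalent) → 0 H
  atom 2: aromatic c, 3 neighbours → 0 H
  atom 3: aromatic c, 2 neighbours → 1 H
  atom 4: aromatic c, 2 neighbours → 1 H
  atom 5: aromatic c, 3 neighbours → 0 H
  atom 6: aromatic c, 3 neighbours → 0 H
  atom 7: aromatic c, 2 neighbours → 1 H
  atom 8: aromatic c, 3 neighbours → 0 H
  atom 9: I (halogen, monovalent) → 0 H
  atom 10: aromatic c, 3 neighbours → 0 H
  atom 11: aromatic c, 2 neighbours → 1 H
  atom 12: aromatic c, 2 neighbours → 1 H
  atom 13: O, bond orders sum to 2 (valence 2) → 0 H
  atom 14: C, bond orders sum to 1 (valence 4) → 3 H
Totals → C:11, H:8, Br:1, I:1, O:1.

C11H8BrIO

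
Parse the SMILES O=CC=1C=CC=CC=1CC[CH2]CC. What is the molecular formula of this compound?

C12H16O

Walk through each heavy atom and fill implicit hydrogens from standard valence (C 4, N 3, O 2, S 2, halogen 1):
  atom 1: O, bond orders sum to 2 (valence 2) → 0 H
  atom 2: C, bond orders sum to 3 (valence 4) → 1 H
  atom 3: C, bond orders sum to 4 (valence 4) → 0 H
  atom 4: C, bond orders sum to 3 (valence 4) → 1 H
  atom 5: C, bond orders sum to 3 (valence 4) → 1 H
  atom 6: C, bond orders sum to 3 (valence 4) → 1 H
  atom 7: C, bond orders sum to 3 (valence 4) → 1 H
  atom 8: C, bond orders sum to 4 (valence 4) → 0 H
  atom 9: C, bond orders sum to 2 (valence 4) → 2 H
  atom 10: C, bond orders sum to 2 (valence 4) → 2 H
  atom 11: C with explicit H count 2
  atom 12: C, bond orders sum to 2 (valence 4) → 2 H
  atom 13: C, bond orders sum to 1 (valence 4) → 3 H
Totals → C:12, H:16, O:1.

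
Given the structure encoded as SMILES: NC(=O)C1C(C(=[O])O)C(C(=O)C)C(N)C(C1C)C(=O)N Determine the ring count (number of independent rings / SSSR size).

In SMILES, each pair of matching ring-closure digits denotes one ring-closing bond; the number of such bonds equals the number of independent rings.
Ring-closure bonds here: 1.

1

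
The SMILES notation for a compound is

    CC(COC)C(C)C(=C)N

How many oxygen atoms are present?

1

Scan the SMILES for O atoms (remember two-letter symbols like Cl and Br are single atoms).
Oxygen count: 1.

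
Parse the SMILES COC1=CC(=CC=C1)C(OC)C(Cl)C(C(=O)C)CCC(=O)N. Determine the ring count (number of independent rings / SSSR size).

In SMILES, each pair of matching ring-closure digits denotes one ring-closing bond; the number of such bonds equals the number of independent rings.
Ring-closure bonds here: 1.

1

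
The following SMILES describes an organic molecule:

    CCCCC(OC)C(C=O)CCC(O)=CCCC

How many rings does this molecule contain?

0

In SMILES, each pair of matching ring-closure digits denotes one ring-closing bond; the number of such bonds equals the number of independent rings.
Ring-closure bonds here: 0.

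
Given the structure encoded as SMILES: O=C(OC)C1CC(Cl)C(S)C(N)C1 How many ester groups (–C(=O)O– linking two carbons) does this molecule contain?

The ester motif appears at heavy-atom position 2 in the SMILES.
Other groups present: 1 primary amine, 1 thiol.
Ester count: 1.

1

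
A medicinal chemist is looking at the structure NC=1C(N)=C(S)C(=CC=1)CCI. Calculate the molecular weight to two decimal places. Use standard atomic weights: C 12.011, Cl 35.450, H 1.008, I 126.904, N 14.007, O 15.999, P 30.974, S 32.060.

First, the molecular formula is C8H11IN2S (counting implicit H from valence).
  C: 8 × 12.011 = 96.088
  H: 11 × 1.008 = 11.088
  I: 1 × 126.904 = 126.904
  N: 2 × 14.007 = 28.014
  S: 1 × 32.060 = 32.060
Sum: 8×12.011 + 11×1.008 + 1×126.904 + 2×14.007 + 1×32.060 = 294.154 → 294.15 g/mol.

294.15 g/mol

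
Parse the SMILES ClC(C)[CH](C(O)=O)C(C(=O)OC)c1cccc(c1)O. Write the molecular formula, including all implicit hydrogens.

C13H15ClO5

Walk through each heavy atom and fill implicit hydrogens from standard valence (C 4, N 3, O 2, S 2, halogen 1); for lowercase aromatic atoms, an aromatic c carries 1 H when it has two neighbours and 0 H with three, and aromatic n carries 0 H:
  atom 1: Cl (halogen, monovalent) → 0 H
  atom 2: C, bond orders sum to 3 (valence 4) → 1 H
  atom 3: C, bond orders sum to 1 (valence 4) → 3 H
  atom 4: C with explicit H count 1
  atom 5: C, bond orders sum to 4 (valence 4) → 0 H
  atom 6: O, bond orders sum to 1 (valence 2) → 1 H
  atom 7: O, bond orders sum to 2 (valence 2) → 0 H
  atom 8: C, bond orders sum to 3 (valence 4) → 1 H
  atom 9: C, bond orders sum to 4 (valence 4) → 0 H
  atom 10: O, bond orders sum to 2 (valence 2) → 0 H
  atom 11: O, bond orders sum to 2 (valence 2) → 0 H
  atom 12: C, bond orders sum to 1 (valence 4) → 3 H
  atom 13: aromatic c, 3 neighbours → 0 H
  atom 14: aromatic c, 2 neighbours → 1 H
  atom 15: aromatic c, 2 neighbours → 1 H
  atom 16: aromatic c, 2 neighbours → 1 H
  atom 17: aromatic c, 3 neighbours → 0 H
  atom 18: aromatic c, 2 neighbours → 1 H
  atom 19: O, bond orders sum to 1 (valence 2) → 1 H
Totals → C:13, H:15, Cl:1, O:5.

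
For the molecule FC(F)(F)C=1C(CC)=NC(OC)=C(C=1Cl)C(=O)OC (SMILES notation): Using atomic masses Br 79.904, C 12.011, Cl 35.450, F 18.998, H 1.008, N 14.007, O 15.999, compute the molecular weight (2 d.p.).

First, the molecular formula is C11H11ClF3NO3 (counting implicit H from valence).
  C: 11 × 12.011 = 132.121
  Cl: 1 × 35.450 = 35.450
  F: 3 × 18.998 = 56.994
  H: 11 × 1.008 = 11.088
  N: 1 × 14.007 = 14.007
  O: 3 × 15.999 = 47.997
Sum: 11×12.011 + 1×35.450 + 3×18.998 + 11×1.008 + 1×14.007 + 3×15.999 = 297.657 → 297.66 g/mol.

297.66 g/mol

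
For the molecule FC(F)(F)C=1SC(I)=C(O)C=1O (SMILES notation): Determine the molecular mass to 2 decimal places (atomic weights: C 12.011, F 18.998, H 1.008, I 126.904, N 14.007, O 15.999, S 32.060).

310.03 g/mol

First, the molecular formula is C5H2F3IO2S (counting implicit H from valence).
  C: 5 × 12.011 = 60.055
  F: 3 × 18.998 = 56.994
  H: 2 × 1.008 = 2.016
  I: 1 × 126.904 = 126.904
  O: 2 × 15.999 = 31.998
  S: 1 × 32.060 = 32.060
Sum: 5×12.011 + 3×18.998 + 2×1.008 + 1×126.904 + 2×15.999 + 1×32.060 = 310.027 → 310.03 g/mol.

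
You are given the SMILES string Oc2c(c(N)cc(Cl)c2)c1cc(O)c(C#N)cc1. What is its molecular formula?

Walk through each heavy atom and fill implicit hydrogens from standard valence (C 4, N 3, O 2, S 2, halogen 1); for lowercase aromatic atoms, an aromatic c carries 1 H when it has two neighbours and 0 H with three, and aromatic n carries 0 H:
  atom 1: O, bond orders sum to 1 (valence 2) → 1 H
  atom 2: aromatic c, 3 neighbours → 0 H
  atom 3: aromatic c, 3 neighbours → 0 H
  atom 4: aromatic c, 3 neighbours → 0 H
  atom 5: N, bond orders sum to 1 (valence 3) → 2 H
  atom 6: aromatic c, 2 neighbours → 1 H
  atom 7: aromatic c, 3 neighbours → 0 H
  atom 8: Cl (halogen, monovalent) → 0 H
  atom 9: aromatic c, 2 neighbours → 1 H
  atom 10: aromatic c, 3 neighbours → 0 H
  atom 11: aromatic c, 2 neighbours → 1 H
  atom 12: aromatic c, 3 neighbours → 0 H
  atom 13: O, bond orders sum to 1 (valence 2) → 1 H
  atom 14: aromatic c, 3 neighbours → 0 H
  atom 15: C, bond orders sum to 4 (valence 4) → 0 H
  atom 16: N, bond orders sum to 3 (valence 3) → 0 H
  atom 17: aromatic c, 2 neighbours → 1 H
  atom 18: aromatic c, 2 neighbours → 1 H
Totals → C:13, H:9, Cl:1, N:2, O:2.

C13H9ClN2O2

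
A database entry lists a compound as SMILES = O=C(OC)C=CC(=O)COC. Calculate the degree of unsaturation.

Degree of unsaturation = (number of rings) + (number of π bonds).
Ring closures in the SMILES: 0.
π bonds: 3 double bonds (each 1 DoU) → 3 DoU from unsaturation.
Total DoU = 0 + 3 = 3.

3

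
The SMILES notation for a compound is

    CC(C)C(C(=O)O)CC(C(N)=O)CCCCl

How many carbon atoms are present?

Count every carbon token in the SMILES (each C, including those in ring-closure positions and inside branches).
Carbon count: 11.

11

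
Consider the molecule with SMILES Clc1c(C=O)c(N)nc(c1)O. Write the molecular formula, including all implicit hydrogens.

Walk through each heavy atom and fill implicit hydrogens from standard valence (C 4, N 3, O 2, S 2, halogen 1); for lowercase aromatic atoms, an aromatic c carries 1 H when it has two neighbours and 0 H with three, and aromatic n carries 0 H:
  atom 1: Cl (halogen, monovalent) → 0 H
  atom 2: aromatic c, 3 neighbours → 0 H
  atom 3: aromatic c, 3 neighbours → 0 H
  atom 4: C, bond orders sum to 3 (valence 4) → 1 H
  atom 5: O, bond orders sum to 2 (valence 2) → 0 H
  atom 6: aromatic c, 3 neighbours → 0 H
  atom 7: N, bond orders sum to 1 (valence 3) → 2 H
  atom 8: aromatic n, 2 neighbours → 0 H
  atom 9: aromatic c, 3 neighbours → 0 H
  atom 10: aromatic c, 2 neighbours → 1 H
  atom 11: O, bond orders sum to 1 (valence 2) → 1 H
Totals → C:6, H:5, Cl:1, N:2, O:2.
In Hill order: C6H5ClN2O2.

C6H5ClN2O2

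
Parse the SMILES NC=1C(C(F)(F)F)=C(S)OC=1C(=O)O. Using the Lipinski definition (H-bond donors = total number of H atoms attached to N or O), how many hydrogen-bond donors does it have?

Donors: find every N or O and count the H atoms it carries.
  atom 1 (N): bond orders sum to 1 → 2 H
  atom 10 (O): bond orders sum to 2 → 0 H
  atom 13 (O): bond orders sum to 2 → 0 H
  atom 14 (O): bond orders sum to 1 → 1 H
Lipinski HBD = 3.

3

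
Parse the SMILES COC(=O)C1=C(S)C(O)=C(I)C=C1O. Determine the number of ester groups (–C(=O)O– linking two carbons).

The ester motif appears at heavy-atom position 3 in the SMILES.
Other groups present: 2 hydroxyl, 1 thiol.
Ester count: 1.

1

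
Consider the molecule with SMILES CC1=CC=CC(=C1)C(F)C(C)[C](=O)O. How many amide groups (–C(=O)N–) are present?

0

Scan the SMILES for the amide motif — none present.
Groups that are present: 1 carboxylic acid.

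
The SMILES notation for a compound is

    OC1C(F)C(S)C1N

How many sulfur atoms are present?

1

Scan the SMILES for S atoms (remember two-letter symbols like Cl and Br are single atoms).
Sulfur count: 1.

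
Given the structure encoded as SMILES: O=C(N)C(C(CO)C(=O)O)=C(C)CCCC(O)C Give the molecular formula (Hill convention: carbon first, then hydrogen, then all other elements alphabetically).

Walk through each heavy atom and fill implicit hydrogens from standard valence (C 4, N 3, O 2, S 2, halogen 1):
  atom 1: O, bond orders sum to 2 (valence 2) → 0 H
  atom 2: C, bond orders sum to 4 (valence 4) → 0 H
  atom 3: N, bond orders sum to 1 (valence 3) → 2 H
  atom 4: C, bond orders sum to 4 (valence 4) → 0 H
  atom 5: C, bond orders sum to 3 (valence 4) → 1 H
  atom 6: C, bond orders sum to 2 (valence 4) → 2 H
  atom 7: O, bond orders sum to 1 (valence 2) → 1 H
  atom 8: C, bond orders sum to 4 (valence 4) → 0 H
  atom 9: O, bond orders sum to 2 (valence 2) → 0 H
  atom 10: O, bond orders sum to 1 (valence 2) → 1 H
  atom 11: C, bond orders sum to 4 (valence 4) → 0 H
  atom 12: C, bond orders sum to 1 (valence 4) → 3 H
  atom 13: C, bond orders sum to 2 (valence 4) → 2 H
  atom 14: C, bond orders sum to 2 (valence 4) → 2 H
  atom 15: C, bond orders sum to 2 (valence 4) → 2 H
  atom 16: C, bond orders sum to 3 (valence 4) → 1 H
  atom 17: O, bond orders sum to 1 (valence 2) → 1 H
  atom 18: C, bond orders sum to 1 (valence 4) → 3 H
Totals → C:12, H:21, N:1, O:5.

C12H21NO5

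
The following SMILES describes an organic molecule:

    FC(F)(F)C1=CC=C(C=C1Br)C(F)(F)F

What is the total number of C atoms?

Count every carbon token in the SMILES (each C, including those in ring-closure positions and inside branches).
Carbon count: 8.

8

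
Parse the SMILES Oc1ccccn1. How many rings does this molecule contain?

In SMILES, each pair of matching ring-closure digits denotes one ring-closing bond; the number of such bonds equals the number of independent rings.
Ring-closure bonds here: 1.

1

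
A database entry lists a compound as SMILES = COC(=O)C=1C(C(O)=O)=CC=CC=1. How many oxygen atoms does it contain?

Scan the SMILES for O atoms (remember two-letter symbols like Cl and Br are single atoms).
Oxygen count: 4.

4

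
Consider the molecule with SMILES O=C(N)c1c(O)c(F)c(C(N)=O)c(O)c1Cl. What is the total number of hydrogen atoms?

6

Walk through each heavy atom and fill implicit hydrogens from standard valence (C 4, N 3, O 2, S 2, halogen 1); for lowercase aromatic atoms, an aromatic c carries 1 H when it has two neighbours and 0 H with three, and aromatic n carries 0 H:
  atom 1: O, bond orders sum to 2 (valence 2) → 0 H
  atom 2: C, bond orders sum to 4 (valence 4) → 0 H
  atom 3: N, bond orders sum to 1 (valence 3) → 2 H
  atom 4: aromatic c, 3 neighbours → 0 H
  atom 5: aromatic c, 3 neighbours → 0 H
  atom 6: O, bond orders sum to 1 (valence 2) → 1 H
  atom 7: aromatic c, 3 neighbours → 0 H
  atom 8: F (halogen, monovalent) → 0 H
  atom 9: aromatic c, 3 neighbours → 0 H
  atom 10: C, bond orders sum to 4 (valence 4) → 0 H
  atom 11: N, bond orders sum to 1 (valence 3) → 2 H
  atom 12: O, bond orders sum to 2 (valence 2) → 0 H
  atom 13: aromatic c, 3 neighbours → 0 H
  atom 14: O, bond orders sum to 1 (valence 2) → 1 H
  atom 15: aromatic c, 3 neighbours → 0 H
  atom 16: Cl (halogen, monovalent) → 0 H
Total hydrogens: 6.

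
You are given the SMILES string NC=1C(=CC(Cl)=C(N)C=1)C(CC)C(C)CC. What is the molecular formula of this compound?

C13H21ClN2

Walk through each heavy atom and fill implicit hydrogens from standard valence (C 4, N 3, O 2, S 2, halogen 1):
  atom 1: N, bond orders sum to 1 (valence 3) → 2 H
  atom 2: C, bond orders sum to 4 (valence 4) → 0 H
  atom 3: C, bond orders sum to 4 (valence 4) → 0 H
  atom 4: C, bond orders sum to 3 (valence 4) → 1 H
  atom 5: C, bond orders sum to 4 (valence 4) → 0 H
  atom 6: Cl (halogen, monovalent) → 0 H
  atom 7: C, bond orders sum to 4 (valence 4) → 0 H
  atom 8: N, bond orders sum to 1 (valence 3) → 2 H
  atom 9: C, bond orders sum to 3 (valence 4) → 1 H
  atom 10: C, bond orders sum to 3 (valence 4) → 1 H
  atom 11: C, bond orders sum to 2 (valence 4) → 2 H
  atom 12: C, bond orders sum to 1 (valence 4) → 3 H
  atom 13: C, bond orders sum to 3 (valence 4) → 1 H
  atom 14: C, bond orders sum to 1 (valence 4) → 3 H
  atom 15: C, bond orders sum to 2 (valence 4) → 2 H
  atom 16: C, bond orders sum to 1 (valence 4) → 3 H
Totals → C:13, H:21, Cl:1, N:2.
In Hill order: C13H21ClN2.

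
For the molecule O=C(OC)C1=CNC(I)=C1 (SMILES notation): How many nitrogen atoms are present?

Scan the SMILES for N atoms (remember two-letter symbols like Cl and Br are single atoms).
Nitrogen count: 1.

1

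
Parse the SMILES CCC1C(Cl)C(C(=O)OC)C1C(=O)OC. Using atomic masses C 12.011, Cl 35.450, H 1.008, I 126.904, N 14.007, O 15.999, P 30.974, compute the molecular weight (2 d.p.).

234.68 g/mol

First, the molecular formula is C10H15ClO4 (counting implicit H from valence).
  C: 10 × 12.011 = 120.110
  Cl: 1 × 35.450 = 35.450
  H: 15 × 1.008 = 15.120
  O: 4 × 15.999 = 63.996
Sum: 10×12.011 + 1×35.450 + 15×1.008 + 4×15.999 = 234.676 → 234.68 g/mol.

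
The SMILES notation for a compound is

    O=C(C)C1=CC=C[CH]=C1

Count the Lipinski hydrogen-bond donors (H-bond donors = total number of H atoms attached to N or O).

0

Donors: find every N or O and count the H atoms it carries.
  atom 1 (O): bond orders sum to 2 → 0 H
Lipinski HBD = 0.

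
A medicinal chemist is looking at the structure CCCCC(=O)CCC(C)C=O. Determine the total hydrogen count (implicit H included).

18

Walk through each heavy atom and fill implicit hydrogens from standard valence (C 4, N 3, O 2, S 2, halogen 1):
  atom 1: C, bond orders sum to 1 (valence 4) → 3 H
  atom 2: C, bond orders sum to 2 (valence 4) → 2 H
  atom 3: C, bond orders sum to 2 (valence 4) → 2 H
  atom 4: C, bond orders sum to 2 (valence 4) → 2 H
  atom 5: C, bond orders sum to 4 (valence 4) → 0 H
  atom 6: O, bond orders sum to 2 (valence 2) → 0 H
  atom 7: C, bond orders sum to 2 (valence 4) → 2 H
  atom 8: C, bond orders sum to 2 (valence 4) → 2 H
  atom 9: C, bond orders sum to 3 (valence 4) → 1 H
  atom 10: C, bond orders sum to 1 (valence 4) → 3 H
  atom 11: C, bond orders sum to 3 (valence 4) → 1 H
  atom 12: O, bond orders sum to 2 (valence 2) → 0 H
Total hydrogens: 18.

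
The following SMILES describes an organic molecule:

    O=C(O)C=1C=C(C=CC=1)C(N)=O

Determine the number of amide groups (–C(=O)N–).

The amide motif appears at heavy-atom position 10 in the SMILES.
Other groups present: 1 carboxylic acid.
Amide count: 1.

1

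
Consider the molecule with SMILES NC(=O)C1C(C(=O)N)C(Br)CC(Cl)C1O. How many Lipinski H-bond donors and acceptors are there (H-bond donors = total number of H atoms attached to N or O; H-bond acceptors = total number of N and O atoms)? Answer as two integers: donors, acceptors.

Donors: find every N or O and count the H atoms it carries.
  atom 1 (N): bond orders sum to 1 → 2 H
  atom 3 (O): bond orders sum to 2 → 0 H
  atom 7 (O): bond orders sum to 2 → 0 H
  atom 8 (N): bond orders sum to 1 → 2 H
  atom 15 (O): bond orders sum to 1 → 1 H
Lipinski HBD = 5.
Acceptors: N atoms = 2, O atoms = 3 → HBA = 5.

5, 5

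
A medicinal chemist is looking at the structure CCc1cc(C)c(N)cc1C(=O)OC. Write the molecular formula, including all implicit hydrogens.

Walk through each heavy atom and fill implicit hydrogens from standard valence (C 4, N 3, O 2, S 2, halogen 1); for lowercase aromatic atoms, an aromatic c carries 1 H when it has two neighbours and 0 H with three, and aromatic n carries 0 H:
  atom 1: C, bond orders sum to 1 (valence 4) → 3 H
  atom 2: C, bond orders sum to 2 (valence 4) → 2 H
  atom 3: aromatic c, 3 neighbours → 0 H
  atom 4: aromatic c, 2 neighbours → 1 H
  atom 5: aromatic c, 3 neighbours → 0 H
  atom 6: C, bond orders sum to 1 (valence 4) → 3 H
  atom 7: aromatic c, 3 neighbours → 0 H
  atom 8: N, bond orders sum to 1 (valence 3) → 2 H
  atom 9: aromatic c, 2 neighbours → 1 H
  atom 10: aromatic c, 3 neighbours → 0 H
  atom 11: C, bond orders sum to 4 (valence 4) → 0 H
  atom 12: O, bond orders sum to 2 (valence 2) → 0 H
  atom 13: O, bond orders sum to 2 (valence 2) → 0 H
  atom 14: C, bond orders sum to 1 (valence 4) → 3 H
Totals → C:11, H:15, N:1, O:2.
In Hill order: C11H15NO2.

C11H15NO2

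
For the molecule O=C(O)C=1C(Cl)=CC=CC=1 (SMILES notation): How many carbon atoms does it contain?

Count every carbon token in the SMILES (each C, including those in ring-closure positions and inside branches).
Carbon count: 7.

7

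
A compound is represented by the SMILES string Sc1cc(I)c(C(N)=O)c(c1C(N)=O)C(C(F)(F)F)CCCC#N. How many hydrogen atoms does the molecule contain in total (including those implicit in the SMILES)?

13

Walk through each heavy atom and fill implicit hydrogens from standard valence (C 4, N 3, O 2, S 2, halogen 1); for lowercase aromatic atoms, an aromatic c carries 1 H when it has two neighbours and 0 H with three, and aromatic n carries 0 H:
  atom 1: S, bond orders sum to 1 (valence 2) → 1 H
  atom 2: aromatic c, 3 neighbours → 0 H
  atom 3: aromatic c, 2 neighbours → 1 H
  atom 4: aromatic c, 3 neighbours → 0 H
  atom 5: I (halogen, monovalent) → 0 H
  atom 6: aromatic c, 3 neighbours → 0 H
  atom 7: C, bond orders sum to 4 (valence 4) → 0 H
  atom 8: N, bond orders sum to 1 (valence 3) → 2 H
  atom 9: O, bond orders sum to 2 (valence 2) → 0 H
  atom 10: aromatic c, 3 neighbours → 0 H
  atom 11: aromatic c, 3 neighbours → 0 H
  atom 12: C, bond orders sum to 4 (valence 4) → 0 H
  atom 13: N, bond orders sum to 1 (valence 3) → 2 H
  atom 14: O, bond orders sum to 2 (valence 2) → 0 H
  atom 15: C, bond orders sum to 3 (valence 4) → 1 H
  atom 16: C, bond orders sum to 4 (valence 4) → 0 H
  atom 17: F (halogen, monovalent) → 0 H
  atom 18: F (halogen, monovalent) → 0 H
  atom 19: F (halogen, monovalent) → 0 H
  atom 20: C, bond orders sum to 2 (valence 4) → 2 H
  atom 21: C, bond orders sum to 2 (valence 4) → 2 H
  atom 22: C, bond orders sum to 2 (valence 4) → 2 H
  atom 23: C, bond orders sum to 4 (valence 4) → 0 H
  atom 24: N, bond orders sum to 3 (valence 3) → 0 H
Total hydrogens: 13.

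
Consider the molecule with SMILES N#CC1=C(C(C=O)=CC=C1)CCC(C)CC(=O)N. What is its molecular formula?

Walk through each heavy atom and fill implicit hydrogens from standard valence (C 4, N 3, O 2, S 2, halogen 1):
  atom 1: N, bond orders sum to 3 (valence 3) → 0 H
  atom 2: C, bond orders sum to 4 (valence 4) → 0 H
  atom 3: C, bond orders sum to 4 (valence 4) → 0 H
  atom 4: C, bond orders sum to 4 (valence 4) → 0 H
  atom 5: C, bond orders sum to 4 (valence 4) → 0 H
  atom 6: C, bond orders sum to 3 (valence 4) → 1 H
  atom 7: O, bond orders sum to 2 (valence 2) → 0 H
  atom 8: C, bond orders sum to 3 (valence 4) → 1 H
  atom 9: C, bond orders sum to 3 (valence 4) → 1 H
  atom 10: C, bond orders sum to 3 (valence 4) → 1 H
  atom 11: C, bond orders sum to 2 (valence 4) → 2 H
  atom 12: C, bond orders sum to 2 (valence 4) → 2 H
  atom 13: C, bond orders sum to 3 (valence 4) → 1 H
  atom 14: C, bond orders sum to 1 (valence 4) → 3 H
  atom 15: C, bond orders sum to 2 (valence 4) → 2 H
  atom 16: C, bond orders sum to 4 (valence 4) → 0 H
  atom 17: O, bond orders sum to 2 (valence 2) → 0 H
  atom 18: N, bond orders sum to 1 (valence 3) → 2 H
Totals → C:14, H:16, N:2, O:2.
In Hill order: C14H16N2O2.

C14H16N2O2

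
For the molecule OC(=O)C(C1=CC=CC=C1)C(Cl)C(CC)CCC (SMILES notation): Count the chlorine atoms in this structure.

Scan the SMILES for Cl atoms (remember two-letter symbols like Cl and Br are single atoms).
Chlorine count: 1.

1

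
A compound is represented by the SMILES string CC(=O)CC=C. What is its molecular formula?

Walk through each heavy atom and fill implicit hydrogens from standard valence (C 4, N 3, O 2, S 2, halogen 1):
  atom 1: C, bond orders sum to 1 (valence 4) → 3 H
  atom 2: C, bond orders sum to 4 (valence 4) → 0 H
  atom 3: O, bond orders sum to 2 (valence 2) → 0 H
  atom 4: C, bond orders sum to 2 (valence 4) → 2 H
  atom 5: C, bond orders sum to 3 (valence 4) → 1 H
  atom 6: C, bond orders sum to 2 (valence 4) → 2 H
Totals → C:5, H:8, O:1.

C5H8O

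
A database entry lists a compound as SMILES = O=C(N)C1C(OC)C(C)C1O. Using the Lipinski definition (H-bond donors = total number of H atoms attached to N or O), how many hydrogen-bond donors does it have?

Donors: find every N or O and count the H atoms it carries.
  atom 1 (O): bond orders sum to 2 → 0 H
  atom 3 (N): bond orders sum to 1 → 2 H
  atom 6 (O): bond orders sum to 2 → 0 H
  atom 11 (O): bond orders sum to 1 → 1 H
Lipinski HBD = 3.

3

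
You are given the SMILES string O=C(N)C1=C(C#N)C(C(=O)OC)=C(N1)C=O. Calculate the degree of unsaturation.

8

Molecular formula: C9H7N3O4.
DoU = (2C + 2 + N − H − X) / 2, where X is the halogen count and O/S are ignored.
    = (2·9 + 2 + 3 − 7 − 0) / 2 = 16 / 2 = 8.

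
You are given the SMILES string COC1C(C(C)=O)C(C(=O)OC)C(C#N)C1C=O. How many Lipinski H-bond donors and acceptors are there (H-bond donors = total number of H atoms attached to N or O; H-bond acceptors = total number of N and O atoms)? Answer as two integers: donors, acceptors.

0, 6

Donors: find every N or O and count the H atoms it carries.
  atom 2 (O): bond orders sum to 2 → 0 H
  atom 7 (O): bond orders sum to 2 → 0 H
  atom 10 (O): bond orders sum to 2 → 0 H
  atom 11 (O): bond orders sum to 2 → 0 H
  atom 15 (N): bond orders sum to 3 → 0 H
  atom 18 (O): bond orders sum to 2 → 0 H
Lipinski HBD = 0.
Acceptors: N atoms = 1, O atoms = 5 → HBA = 6.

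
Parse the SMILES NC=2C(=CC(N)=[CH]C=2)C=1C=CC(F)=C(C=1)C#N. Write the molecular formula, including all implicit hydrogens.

Walk through each heavy atom and fill implicit hydrogens from standard valence (C 4, N 3, O 2, S 2, halogen 1):
  atom 1: N, bond orders sum to 1 (valence 3) → 2 H
  atom 2: C, bond orders sum to 4 (valence 4) → 0 H
  atom 3: C, bond orders sum to 4 (valence 4) → 0 H
  atom 4: C, bond orders sum to 3 (valence 4) → 1 H
  atom 5: C, bond orders sum to 4 (valence 4) → 0 H
  atom 6: N, bond orders sum to 1 (valence 3) → 2 H
  atom 7: C with explicit H count 1
  atom 8: C, bond orders sum to 3 (valence 4) → 1 H
  atom 9: C, bond orders sum to 4 (valence 4) → 0 H
  atom 10: C, bond orders sum to 3 (valence 4) → 1 H
  atom 11: C, bond orders sum to 3 (valence 4) → 1 H
  atom 12: C, bond orders sum to 4 (valence 4) → 0 H
  atom 13: F (halogen, monovalent) → 0 H
  atom 14: C, bond orders sum to 4 (valence 4) → 0 H
  atom 15: C, bond orders sum to 3 (valence 4) → 1 H
  atom 16: C, bond orders sum to 4 (valence 4) → 0 H
  atom 17: N, bond orders sum to 3 (valence 3) → 0 H
Totals → C:13, H:10, F:1, N:3.

C13H10FN3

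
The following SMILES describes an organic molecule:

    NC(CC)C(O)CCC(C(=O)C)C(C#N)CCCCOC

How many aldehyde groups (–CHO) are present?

Scan the SMILES for the aldehyde motif — none present.
Groups that are present: 1 ether, 1 hydroxyl, 1 ketone, 1 nitrile, 1 primary amine.

0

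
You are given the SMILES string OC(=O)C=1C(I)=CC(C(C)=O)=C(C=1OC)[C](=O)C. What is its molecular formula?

C12H11IO5

Walk through each heavy atom and fill implicit hydrogens from standard valence (C 4, N 3, O 2, S 2, halogen 1):
  atom 1: O, bond orders sum to 1 (valence 2) → 1 H
  atom 2: C, bond orders sum to 4 (valence 4) → 0 H
  atom 3: O, bond orders sum to 2 (valence 2) → 0 H
  atom 4: C, bond orders sum to 4 (valence 4) → 0 H
  atom 5: C, bond orders sum to 4 (valence 4) → 0 H
  atom 6: I (halogen, monovalent) → 0 H
  atom 7: C, bond orders sum to 3 (valence 4) → 1 H
  atom 8: C, bond orders sum to 4 (valence 4) → 0 H
  atom 9: C, bond orders sum to 4 (valence 4) → 0 H
  atom 10: C, bond orders sum to 1 (valence 4) → 3 H
  atom 11: O, bond orders sum to 2 (valence 2) → 0 H
  atom 12: C, bond orders sum to 4 (valence 4) → 0 H
  atom 13: C, bond orders sum to 4 (valence 4) → 0 H
  atom 14: O, bond orders sum to 2 (valence 2) → 0 H
  atom 15: C, bond orders sum to 1 (valence 4) → 3 H
  atom 16: C with explicit H count 0
  atom 17: O, bond orders sum to 2 (valence 2) → 0 H
  atom 18: C, bond orders sum to 1 (valence 4) → 3 H
Totals → C:12, H:11, I:1, O:5.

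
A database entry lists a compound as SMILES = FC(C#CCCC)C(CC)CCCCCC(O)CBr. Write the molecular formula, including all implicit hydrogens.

Walk through each heavy atom and fill implicit hydrogens from standard valence (C 4, N 3, O 2, S 2, halogen 1):
  atom 1: F (halogen, monovalent) → 0 H
  atom 2: C, bond orders sum to 3 (valence 4) → 1 H
  atom 3: C, bond orders sum to 4 (valence 4) → 0 H
  atom 4: C, bond orders sum to 4 (valence 4) → 0 H
  atom 5: C, bond orders sum to 2 (valence 4) → 2 H
  atom 6: C, bond orders sum to 2 (valence 4) → 2 H
  atom 7: C, bond orders sum to 1 (valence 4) → 3 H
  atom 8: C, bond orders sum to 3 (valence 4) → 1 H
  atom 9: C, bond orders sum to 2 (valence 4) → 2 H
  atom 10: C, bond orders sum to 1 (valence 4) → 3 H
  atom 11: C, bond orders sum to 2 (valence 4) → 2 H
  atom 12: C, bond orders sum to 2 (valence 4) → 2 H
  atom 13: C, bond orders sum to 2 (valence 4) → 2 H
  atom 14: C, bond orders sum to 2 (valence 4) → 2 H
  atom 15: C, bond orders sum to 2 (valence 4) → 2 H
  atom 16: C, bond orders sum to 3 (valence 4) → 1 H
  atom 17: O, bond orders sum to 1 (valence 2) → 1 H
  atom 18: C, bond orders sum to 2 (valence 4) → 2 H
  atom 19: Br (halogen, monovalent) → 0 H
Totals → C:16, H:28, Br:1, F:1, O:1.
In Hill order: C16H28BrFO.

C16H28BrFO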